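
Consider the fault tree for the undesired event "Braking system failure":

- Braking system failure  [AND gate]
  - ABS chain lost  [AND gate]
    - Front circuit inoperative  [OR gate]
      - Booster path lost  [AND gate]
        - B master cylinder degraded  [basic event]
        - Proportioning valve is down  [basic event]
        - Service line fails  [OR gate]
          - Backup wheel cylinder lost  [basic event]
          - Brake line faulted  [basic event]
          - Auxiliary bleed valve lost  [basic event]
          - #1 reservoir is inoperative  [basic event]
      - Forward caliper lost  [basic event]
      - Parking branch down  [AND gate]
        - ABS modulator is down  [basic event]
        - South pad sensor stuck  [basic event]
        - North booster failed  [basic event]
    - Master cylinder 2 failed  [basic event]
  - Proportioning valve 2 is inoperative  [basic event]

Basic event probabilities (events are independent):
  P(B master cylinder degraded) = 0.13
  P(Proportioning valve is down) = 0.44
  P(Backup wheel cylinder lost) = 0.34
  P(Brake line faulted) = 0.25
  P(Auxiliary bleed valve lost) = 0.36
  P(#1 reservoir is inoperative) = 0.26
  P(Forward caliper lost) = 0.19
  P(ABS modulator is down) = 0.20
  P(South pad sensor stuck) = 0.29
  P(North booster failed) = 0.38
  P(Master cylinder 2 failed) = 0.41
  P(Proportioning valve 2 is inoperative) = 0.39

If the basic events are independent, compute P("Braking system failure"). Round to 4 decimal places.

P(Service line fails) [OR] = 1 − (1−0.34) × (1−0.25) × (1−0.36) × (1−0.26) = 0.765568
P(Booster path lost) [AND] = 0.13 × 0.44 × 0.765568 = 0.043790
P(Parking branch down) [AND] = 0.20 × 0.29 × 0.38 = 0.022040
P(Front circuit inoperative) [OR] = 1 − (1−0.043790) × (1−0.19) × (1−0.022040) = 0.242541
P(ABS chain lost) [AND] = 0.242541 × 0.41 = 0.099442
P(Braking system failure) [AND] = 0.099442 × 0.39 = 0.038782
Rounded to 4 decimal places: P(Braking system failure) ≈ 0.0388.

0.0388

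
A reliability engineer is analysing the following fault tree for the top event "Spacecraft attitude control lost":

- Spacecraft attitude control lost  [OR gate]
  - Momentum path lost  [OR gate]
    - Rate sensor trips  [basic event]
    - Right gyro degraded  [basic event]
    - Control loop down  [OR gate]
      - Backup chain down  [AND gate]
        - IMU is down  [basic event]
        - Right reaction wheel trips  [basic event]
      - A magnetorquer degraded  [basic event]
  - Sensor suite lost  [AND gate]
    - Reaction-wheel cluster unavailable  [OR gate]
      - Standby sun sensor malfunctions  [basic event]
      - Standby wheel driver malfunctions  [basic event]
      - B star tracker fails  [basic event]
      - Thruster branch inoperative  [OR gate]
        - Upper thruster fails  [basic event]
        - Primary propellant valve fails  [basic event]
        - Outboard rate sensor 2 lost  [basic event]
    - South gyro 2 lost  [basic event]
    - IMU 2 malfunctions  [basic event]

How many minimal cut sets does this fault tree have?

Backup chain down [AND]: one cut set from each child combined → 1 × 1 = 1 cut set(s).
Control loop down [OR]: union of children's cut sets → 2 cut set(s).
Momentum path lost [OR]: union of children's cut sets → 4 cut set(s).
Thruster branch inoperative [OR]: union of children's cut sets → 3 cut set(s).
Reaction-wheel cluster unavailable [OR]: union of children's cut sets → 6 cut set(s).
Sensor suite lost [AND]: one cut set from each child combined → 6 × 1 × 1 = 6 cut set(s).
Spacecraft attitude control lost [OR]: union of children's cut sets → 10 cut set(s).
Minimal cut sets: {Rate sensor trips}; {Right gyro degraded}; {IMU is down, Right reaction wheel trips}; {A magnetorquer degraded}; {IMU 2 malfunctions, South gyro 2 lost, Standby sun sensor malfunctions}; {IMU 2 malfunctions, South gyro 2 lost, Standby wheel driver malfunctions}; {B star tracker fails, IMU 2 malfunctions, South gyro 2 lost}; {IMU 2 malfunctions, South gyro 2 lost, Upper thruster fails}; {IMU 2 malfunctions, Primary propellant valve fails, South gyro 2 lost}; {IMU 2 malfunctions, Outboard rate sensor 2 lost, South gyro 2 lost}.

10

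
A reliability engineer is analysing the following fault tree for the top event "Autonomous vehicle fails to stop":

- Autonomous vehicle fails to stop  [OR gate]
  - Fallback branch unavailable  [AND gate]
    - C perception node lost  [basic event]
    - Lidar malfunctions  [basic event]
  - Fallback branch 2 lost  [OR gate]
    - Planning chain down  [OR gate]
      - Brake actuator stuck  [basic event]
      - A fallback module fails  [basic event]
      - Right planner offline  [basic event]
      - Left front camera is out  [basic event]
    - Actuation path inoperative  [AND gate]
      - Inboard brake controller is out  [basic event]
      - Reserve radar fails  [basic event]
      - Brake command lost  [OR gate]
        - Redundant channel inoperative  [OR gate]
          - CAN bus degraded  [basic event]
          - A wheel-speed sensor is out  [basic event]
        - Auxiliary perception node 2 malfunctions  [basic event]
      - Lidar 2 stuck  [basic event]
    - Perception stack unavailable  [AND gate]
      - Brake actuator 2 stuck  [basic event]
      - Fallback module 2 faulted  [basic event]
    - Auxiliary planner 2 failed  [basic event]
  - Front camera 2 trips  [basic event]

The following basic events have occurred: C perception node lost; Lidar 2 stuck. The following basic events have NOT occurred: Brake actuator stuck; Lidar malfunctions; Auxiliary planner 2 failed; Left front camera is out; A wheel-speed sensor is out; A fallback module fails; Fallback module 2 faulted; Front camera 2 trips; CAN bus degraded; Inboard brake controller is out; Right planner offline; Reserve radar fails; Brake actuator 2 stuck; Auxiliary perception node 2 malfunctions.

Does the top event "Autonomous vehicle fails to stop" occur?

Fallback branch unavailable [AND]: C perception node lost=occurs, Lidar malfunctions=not → not all inputs occur → does not occur.
Planning chain down [OR]: Brake actuator stuck=not, A fallback module fails=not, Right planner offline=not, Left front camera is out=not → no input occurs → does not occur.
Redundant channel inoperative [OR]: CAN bus degraded=not, A wheel-speed sensor is out=not → no input occurs → does not occur.
Brake command lost [OR]: Redundant channel inoperative=not, Auxiliary perception node 2 malfunctions=not → no input occurs → does not occur.
Actuation path inoperative [AND]: Inboard brake controller is out=not, Reserve radar fails=not, Brake command lost=not, Lidar 2 stuck=occurs → not all inputs occur → does not occur.
Perception stack unavailable [AND]: Brake actuator 2 stuck=not, Fallback module 2 faulted=not → not all inputs occur → does not occur.
Fallback branch 2 lost [OR]: Planning chain down=not, Actuation path inoperative=not, Perception stack unavailable=not, Auxiliary planner 2 failed=not → no input occurs → does not occur.
Autonomous vehicle fails to stop [OR]: Fallback branch unavailable=not, Fallback branch 2 lost=not, Front camera 2 trips=not → no input occurs → does not occur.

No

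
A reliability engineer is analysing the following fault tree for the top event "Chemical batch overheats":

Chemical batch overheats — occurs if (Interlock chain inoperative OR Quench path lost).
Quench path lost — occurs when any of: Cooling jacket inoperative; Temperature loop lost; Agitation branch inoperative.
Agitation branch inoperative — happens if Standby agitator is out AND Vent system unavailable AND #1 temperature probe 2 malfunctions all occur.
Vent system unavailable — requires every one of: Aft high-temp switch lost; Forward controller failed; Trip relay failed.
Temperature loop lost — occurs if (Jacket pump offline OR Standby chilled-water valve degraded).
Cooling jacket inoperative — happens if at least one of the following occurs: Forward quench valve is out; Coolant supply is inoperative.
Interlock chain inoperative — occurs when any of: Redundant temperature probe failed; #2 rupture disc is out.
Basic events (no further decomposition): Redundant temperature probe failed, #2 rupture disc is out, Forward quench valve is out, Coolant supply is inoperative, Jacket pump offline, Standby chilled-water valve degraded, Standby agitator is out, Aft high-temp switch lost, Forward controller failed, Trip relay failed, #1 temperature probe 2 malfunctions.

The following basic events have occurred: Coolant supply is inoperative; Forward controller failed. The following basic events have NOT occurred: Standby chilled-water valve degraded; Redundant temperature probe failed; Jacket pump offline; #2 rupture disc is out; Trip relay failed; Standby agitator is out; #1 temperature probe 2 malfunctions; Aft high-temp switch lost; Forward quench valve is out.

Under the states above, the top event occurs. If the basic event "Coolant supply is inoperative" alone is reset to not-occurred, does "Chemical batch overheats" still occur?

No

Counterfactual: set "Coolant supply is inoperative" to not occurred.
Interlock chain inoperative [OR]: Redundant temperature probe failed=not, #2 rupture disc is out=not → no input occurs → does not occur.
Cooling jacket inoperative [OR]: Forward quench valve is out=not, Coolant supply is inoperative=not → no input occurs → does not occur.
Temperature loop lost [OR]: Jacket pump offline=not, Standby chilled-water valve degraded=not → no input occurs → does not occur.
Vent system unavailable [AND]: Aft high-temp switch lost=not, Forward controller failed=occurs, Trip relay failed=not → not all inputs occur → does not occur.
Agitation branch inoperative [AND]: Standby agitator is out=not, Vent system unavailable=not, #1 temperature probe 2 malfunctions=not → not all inputs occur → does not occur.
Quench path lost [OR]: Cooling jacket inoperative=not, Temperature loop lost=not, Agitation branch inoperative=not → no input occurs → does not occur.
Chemical batch overheats [OR]: Interlock chain inoperative=not, Quench path lost=not → no input occurs → does not occur.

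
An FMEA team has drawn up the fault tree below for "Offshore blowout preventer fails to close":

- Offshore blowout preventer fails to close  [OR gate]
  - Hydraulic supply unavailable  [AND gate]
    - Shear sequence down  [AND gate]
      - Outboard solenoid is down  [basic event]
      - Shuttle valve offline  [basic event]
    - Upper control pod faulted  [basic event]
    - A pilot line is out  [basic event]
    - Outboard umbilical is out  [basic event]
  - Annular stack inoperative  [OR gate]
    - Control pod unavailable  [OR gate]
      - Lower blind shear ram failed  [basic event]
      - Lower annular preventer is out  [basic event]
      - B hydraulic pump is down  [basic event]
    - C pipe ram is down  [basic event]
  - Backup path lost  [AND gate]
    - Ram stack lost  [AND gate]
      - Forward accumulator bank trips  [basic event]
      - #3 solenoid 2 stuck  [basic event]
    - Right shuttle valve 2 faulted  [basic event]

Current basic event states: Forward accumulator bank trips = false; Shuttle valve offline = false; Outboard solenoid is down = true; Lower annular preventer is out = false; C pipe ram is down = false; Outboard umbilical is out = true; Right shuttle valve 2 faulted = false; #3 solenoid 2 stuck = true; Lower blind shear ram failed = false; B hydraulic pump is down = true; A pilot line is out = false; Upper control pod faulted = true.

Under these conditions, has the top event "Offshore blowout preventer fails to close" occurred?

Shear sequence down [AND]: Outboard solenoid is down=occurs, Shuttle valve offline=not → not all inputs occur → does not occur.
Hydraulic supply unavailable [AND]: Shear sequence down=not, Upper control pod faulted=occurs, A pilot line is out=not, Outboard umbilical is out=occurs → not all inputs occur → does not occur.
Control pod unavailable [OR]: Lower blind shear ram failed=not, Lower annular preventer is out=not, B hydraulic pump is down=occurs → at least one input occurs → occurs.
Annular stack inoperative [OR]: Control pod unavailable=occurs, C pipe ram is down=not → at least one input occurs → occurs.
Ram stack lost [AND]: Forward accumulator bank trips=not, #3 solenoid 2 stuck=occurs → not all inputs occur → does not occur.
Backup path lost [AND]: Ram stack lost=not, Right shuttle valve 2 faulted=not → not all inputs occur → does not occur.
Offshore blowout preventer fails to close [OR]: Hydraulic supply unavailable=not, Annular stack inoperative=occurs, Backup path lost=not → at least one input occurs → occurs.

Yes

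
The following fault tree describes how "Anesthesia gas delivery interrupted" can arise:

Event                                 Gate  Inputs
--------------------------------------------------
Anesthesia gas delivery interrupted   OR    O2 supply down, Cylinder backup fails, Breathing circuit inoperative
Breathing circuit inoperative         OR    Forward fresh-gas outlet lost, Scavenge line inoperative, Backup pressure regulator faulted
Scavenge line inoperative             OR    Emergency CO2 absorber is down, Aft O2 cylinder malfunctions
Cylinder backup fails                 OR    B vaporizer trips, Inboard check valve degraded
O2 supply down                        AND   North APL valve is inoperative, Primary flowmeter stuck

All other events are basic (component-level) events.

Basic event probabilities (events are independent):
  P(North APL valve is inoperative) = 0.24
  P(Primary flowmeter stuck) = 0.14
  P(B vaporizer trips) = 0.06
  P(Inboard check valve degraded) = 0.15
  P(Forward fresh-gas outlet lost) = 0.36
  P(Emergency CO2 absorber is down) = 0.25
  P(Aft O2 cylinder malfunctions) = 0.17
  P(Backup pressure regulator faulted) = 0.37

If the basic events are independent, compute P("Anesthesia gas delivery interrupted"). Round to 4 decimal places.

0.8062

P(O2 supply down) [AND] = 0.24 × 0.14 = 0.033600
P(Cylinder backup fails) [OR] = 1 − (1−0.06) × (1−0.15) = 0.201000
P(Scavenge line inoperative) [OR] = 1 − (1−0.25) × (1−0.17) = 0.377500
P(Breathing circuit inoperative) [OR] = 1 − (1−0.36) × (1−0.377500) × (1−0.37) = 0.749008
P(Anesthesia gas delivery interrupted) [OR] = 1 − (1−0.033600) × (1−0.201000) × (1−0.749008) = 0.806196
Rounded to 4 decimal places: P(Anesthesia gas delivery interrupted) ≈ 0.8062.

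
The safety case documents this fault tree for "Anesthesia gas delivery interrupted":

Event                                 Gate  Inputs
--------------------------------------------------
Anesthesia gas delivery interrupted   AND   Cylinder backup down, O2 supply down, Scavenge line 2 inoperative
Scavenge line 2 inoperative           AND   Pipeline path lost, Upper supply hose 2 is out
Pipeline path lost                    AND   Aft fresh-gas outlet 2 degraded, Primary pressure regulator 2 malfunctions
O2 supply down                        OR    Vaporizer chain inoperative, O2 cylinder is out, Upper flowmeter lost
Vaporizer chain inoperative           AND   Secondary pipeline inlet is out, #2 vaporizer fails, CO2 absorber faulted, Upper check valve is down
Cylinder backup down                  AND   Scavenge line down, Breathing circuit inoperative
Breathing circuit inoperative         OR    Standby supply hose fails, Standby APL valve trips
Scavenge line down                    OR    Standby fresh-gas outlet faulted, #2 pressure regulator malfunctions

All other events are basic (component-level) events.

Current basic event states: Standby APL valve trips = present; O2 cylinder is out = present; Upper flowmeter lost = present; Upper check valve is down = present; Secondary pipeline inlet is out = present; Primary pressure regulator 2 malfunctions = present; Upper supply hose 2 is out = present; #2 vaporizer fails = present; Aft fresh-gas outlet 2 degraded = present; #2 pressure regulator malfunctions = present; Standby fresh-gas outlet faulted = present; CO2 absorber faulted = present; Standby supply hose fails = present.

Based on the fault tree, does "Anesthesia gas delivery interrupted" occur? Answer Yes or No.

Yes

Scavenge line down [OR]: Standby fresh-gas outlet faulted=occurs, #2 pressure regulator malfunctions=occurs → at least one input occurs → occurs.
Breathing circuit inoperative [OR]: Standby supply hose fails=occurs, Standby APL valve trips=occurs → at least one input occurs → occurs.
Cylinder backup down [AND]: Scavenge line down=occurs, Breathing circuit inoperative=occurs → all inputs occur → occurs.
Vaporizer chain inoperative [AND]: Secondary pipeline inlet is out=occurs, #2 vaporizer fails=occurs, CO2 absorber faulted=occurs, Upper check valve is down=occurs → all inputs occur → occurs.
O2 supply down [OR]: Vaporizer chain inoperative=occurs, O2 cylinder is out=occurs, Upper flowmeter lost=occurs → at least one input occurs → occurs.
Pipeline path lost [AND]: Aft fresh-gas outlet 2 degraded=occurs, Primary pressure regulator 2 malfunctions=occurs → all inputs occur → occurs.
Scavenge line 2 inoperative [AND]: Pipeline path lost=occurs, Upper supply hose 2 is out=occurs → all inputs occur → occurs.
Anesthesia gas delivery interrupted [AND]: Cylinder backup down=occurs, O2 supply down=occurs, Scavenge line 2 inoperative=occurs → all inputs occur → occurs.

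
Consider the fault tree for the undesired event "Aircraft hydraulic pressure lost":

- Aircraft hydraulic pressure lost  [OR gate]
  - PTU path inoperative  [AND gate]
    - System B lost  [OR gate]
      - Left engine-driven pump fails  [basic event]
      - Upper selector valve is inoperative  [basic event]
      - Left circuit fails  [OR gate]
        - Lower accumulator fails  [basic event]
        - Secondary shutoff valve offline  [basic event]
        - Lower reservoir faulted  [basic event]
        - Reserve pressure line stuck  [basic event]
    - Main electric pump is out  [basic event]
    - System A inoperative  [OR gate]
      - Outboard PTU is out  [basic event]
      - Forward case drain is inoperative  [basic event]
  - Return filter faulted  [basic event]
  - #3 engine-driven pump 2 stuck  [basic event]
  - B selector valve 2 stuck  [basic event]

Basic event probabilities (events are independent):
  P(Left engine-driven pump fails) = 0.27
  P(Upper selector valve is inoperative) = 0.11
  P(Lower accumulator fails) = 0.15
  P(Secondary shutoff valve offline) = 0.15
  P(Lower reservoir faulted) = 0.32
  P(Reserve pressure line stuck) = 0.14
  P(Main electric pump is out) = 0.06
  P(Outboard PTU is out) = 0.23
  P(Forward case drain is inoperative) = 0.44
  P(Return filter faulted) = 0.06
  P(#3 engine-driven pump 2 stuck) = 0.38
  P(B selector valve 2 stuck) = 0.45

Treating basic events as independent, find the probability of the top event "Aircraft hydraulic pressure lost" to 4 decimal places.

P(Left circuit fails) [OR] = 1 − (1−0.15) × (1−0.15) × (1−0.32) × (1−0.14) = 0.577482
P(System B lost) [OR] = 1 − (1−0.27) × (1−0.11) × (1−0.577482) = 0.725490
P(System A inoperative) [OR] = 1 − (1−0.23) × (1−0.44) = 0.568800
P(PTU path inoperative) [AND] = 0.725490 × 0.06 × 0.568800 = 0.024760
P(Aircraft hydraulic pressure lost) [OR] = 1 − (1−0.024760) × (1−0.06) × (1−0.38) × (1−0.45) = 0.687397
Rounded to 4 decimal places: P(Aircraft hydraulic pressure lost) ≈ 0.6874.

0.6874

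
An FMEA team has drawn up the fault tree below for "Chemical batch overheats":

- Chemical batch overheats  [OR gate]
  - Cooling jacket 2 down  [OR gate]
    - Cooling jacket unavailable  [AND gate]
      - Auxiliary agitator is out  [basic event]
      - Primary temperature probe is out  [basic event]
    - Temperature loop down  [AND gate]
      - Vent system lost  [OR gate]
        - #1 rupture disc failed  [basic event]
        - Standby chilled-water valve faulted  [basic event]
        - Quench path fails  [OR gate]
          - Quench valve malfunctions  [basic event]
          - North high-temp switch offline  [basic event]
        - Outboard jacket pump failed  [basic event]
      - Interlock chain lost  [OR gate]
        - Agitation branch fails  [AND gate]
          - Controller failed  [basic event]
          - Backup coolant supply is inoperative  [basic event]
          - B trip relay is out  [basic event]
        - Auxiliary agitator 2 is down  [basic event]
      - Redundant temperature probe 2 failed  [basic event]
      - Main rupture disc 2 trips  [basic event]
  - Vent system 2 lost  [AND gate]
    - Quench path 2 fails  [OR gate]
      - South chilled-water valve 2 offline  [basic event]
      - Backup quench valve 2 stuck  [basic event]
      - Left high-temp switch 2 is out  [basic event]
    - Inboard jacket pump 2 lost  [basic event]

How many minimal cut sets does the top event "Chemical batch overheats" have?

Cooling jacket unavailable [AND]: one cut set from each child combined → 1 × 1 = 1 cut set(s).
Quench path fails [OR]: union of children's cut sets → 2 cut set(s).
Vent system lost [OR]: union of children's cut sets → 5 cut set(s).
Agitation branch fails [AND]: one cut set from each child combined → 1 × 1 × 1 = 1 cut set(s).
Interlock chain lost [OR]: union of children's cut sets → 2 cut set(s).
Temperature loop down [AND]: one cut set from each child combined → 5 × 2 × 1 × 1 = 10 cut set(s).
Cooling jacket 2 down [OR]: union of children's cut sets → 11 cut set(s).
Quench path 2 fails [OR]: union of children's cut sets → 3 cut set(s).
Vent system 2 lost [AND]: one cut set from each child combined → 3 × 1 = 3 cut set(s).
Chemical batch overheats [OR]: union of children's cut sets → 14 cut set(s).

14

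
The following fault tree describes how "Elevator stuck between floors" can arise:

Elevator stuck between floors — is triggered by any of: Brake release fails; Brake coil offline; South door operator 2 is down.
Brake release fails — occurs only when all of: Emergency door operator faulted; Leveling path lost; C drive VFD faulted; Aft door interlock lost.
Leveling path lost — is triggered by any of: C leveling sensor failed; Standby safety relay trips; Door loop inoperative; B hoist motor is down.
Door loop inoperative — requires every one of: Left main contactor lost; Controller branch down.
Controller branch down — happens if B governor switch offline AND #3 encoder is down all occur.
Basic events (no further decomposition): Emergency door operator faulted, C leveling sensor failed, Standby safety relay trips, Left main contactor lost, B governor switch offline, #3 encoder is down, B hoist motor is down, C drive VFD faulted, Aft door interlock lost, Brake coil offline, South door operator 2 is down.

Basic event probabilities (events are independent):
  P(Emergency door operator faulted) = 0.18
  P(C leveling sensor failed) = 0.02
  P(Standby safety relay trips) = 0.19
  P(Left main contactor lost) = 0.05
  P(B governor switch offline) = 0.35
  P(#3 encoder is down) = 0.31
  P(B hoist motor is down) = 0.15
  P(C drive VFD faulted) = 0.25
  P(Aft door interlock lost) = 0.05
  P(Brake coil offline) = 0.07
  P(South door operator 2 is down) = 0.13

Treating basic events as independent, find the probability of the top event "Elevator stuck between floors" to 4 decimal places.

P(Controller branch down) [AND] = 0.35 × 0.31 = 0.108500
P(Door loop inoperative) [AND] = 0.05 × 0.108500 = 0.005425
P(Leveling path lost) [OR] = 1 − (1−0.02) × (1−0.19) × (1−0.005425) × (1−0.15) = 0.328930
P(Brake release fails) [AND] = 0.18 × 0.328930 × 0.25 × 0.05 = 0.000740
P(Elevator stuck between floors) [OR] = 1 − (1−0.000740) × (1−0.07) × (1−0.13) = 0.191499
Rounded to 4 decimal places: P(Elevator stuck between floors) ≈ 0.1915.

0.1915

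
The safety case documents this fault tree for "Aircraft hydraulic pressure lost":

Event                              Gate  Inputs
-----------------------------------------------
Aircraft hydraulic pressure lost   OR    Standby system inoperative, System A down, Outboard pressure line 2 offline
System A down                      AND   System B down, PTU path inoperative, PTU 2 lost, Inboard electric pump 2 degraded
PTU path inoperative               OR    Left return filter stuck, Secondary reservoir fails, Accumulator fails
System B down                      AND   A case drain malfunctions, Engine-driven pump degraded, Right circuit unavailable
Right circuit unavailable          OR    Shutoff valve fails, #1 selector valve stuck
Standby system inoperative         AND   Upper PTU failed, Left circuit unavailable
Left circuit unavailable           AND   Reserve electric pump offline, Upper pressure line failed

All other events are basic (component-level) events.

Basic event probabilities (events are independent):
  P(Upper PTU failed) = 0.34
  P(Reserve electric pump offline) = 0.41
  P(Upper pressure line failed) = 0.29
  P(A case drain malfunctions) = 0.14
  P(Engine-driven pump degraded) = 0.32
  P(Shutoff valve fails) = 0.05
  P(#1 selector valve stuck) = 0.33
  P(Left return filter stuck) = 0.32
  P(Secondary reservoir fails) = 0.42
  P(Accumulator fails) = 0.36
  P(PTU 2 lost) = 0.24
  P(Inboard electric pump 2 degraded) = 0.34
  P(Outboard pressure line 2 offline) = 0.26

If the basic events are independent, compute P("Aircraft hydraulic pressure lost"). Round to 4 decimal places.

P(Left circuit unavailable) [AND] = 0.41 × 0.29 = 0.118900
P(Standby system inoperative) [AND] = 0.34 × 0.118900 = 0.040426
P(Right circuit unavailable) [OR] = 1 − (1−0.05) × (1−0.33) = 0.363500
P(System B down) [AND] = 0.14 × 0.32 × 0.363500 = 0.016285
P(PTU path inoperative) [OR] = 1 − (1−0.32) × (1−0.42) × (1−0.36) = 0.747584
P(System A down) [AND] = 0.016285 × 0.747584 × 0.24 × 0.34 = 0.000993
P(Aircraft hydraulic pressure lost) [OR] = 1 − (1−0.040426) × (1−0.000993) × (1−0.26) = 0.290620
Rounded to 4 decimal places: P(Aircraft hydraulic pressure lost) ≈ 0.2906.

0.2906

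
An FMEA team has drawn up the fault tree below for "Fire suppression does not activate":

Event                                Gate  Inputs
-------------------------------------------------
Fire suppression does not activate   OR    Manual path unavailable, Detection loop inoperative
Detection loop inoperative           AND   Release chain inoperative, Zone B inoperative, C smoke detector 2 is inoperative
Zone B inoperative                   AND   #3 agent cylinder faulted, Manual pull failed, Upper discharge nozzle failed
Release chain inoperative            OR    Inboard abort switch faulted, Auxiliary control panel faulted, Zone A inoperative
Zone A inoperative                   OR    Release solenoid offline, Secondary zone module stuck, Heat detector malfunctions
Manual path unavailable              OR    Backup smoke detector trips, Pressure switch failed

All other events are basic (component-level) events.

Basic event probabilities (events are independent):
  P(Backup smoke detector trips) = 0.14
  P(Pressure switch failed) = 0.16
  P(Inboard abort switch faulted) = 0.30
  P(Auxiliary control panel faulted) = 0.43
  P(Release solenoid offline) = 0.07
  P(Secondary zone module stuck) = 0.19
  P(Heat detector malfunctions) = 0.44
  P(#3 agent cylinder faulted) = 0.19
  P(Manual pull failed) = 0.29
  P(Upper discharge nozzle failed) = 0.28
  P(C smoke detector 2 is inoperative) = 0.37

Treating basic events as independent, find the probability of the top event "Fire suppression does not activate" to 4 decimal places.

P(Manual path unavailable) [OR] = 1 − (1−0.14) × (1−0.16) = 0.277600
P(Zone A inoperative) [OR] = 1 − (1−0.07) × (1−0.19) × (1−0.44) = 0.578152
P(Release chain inoperative) [OR] = 1 − (1−0.30) × (1−0.43) × (1−0.578152) = 0.831683
P(Zone B inoperative) [AND] = 0.19 × 0.29 × 0.28 = 0.015428
P(Detection loop inoperative) [AND] = 0.831683 × 0.015428 × 0.37 = 0.004748
P(Fire suppression does not activate) [OR] = 1 − (1−0.277600) × (1−0.004748) = 0.281030
Rounded to 4 decimal places: P(Fire suppression does not activate) ≈ 0.2810.

0.2810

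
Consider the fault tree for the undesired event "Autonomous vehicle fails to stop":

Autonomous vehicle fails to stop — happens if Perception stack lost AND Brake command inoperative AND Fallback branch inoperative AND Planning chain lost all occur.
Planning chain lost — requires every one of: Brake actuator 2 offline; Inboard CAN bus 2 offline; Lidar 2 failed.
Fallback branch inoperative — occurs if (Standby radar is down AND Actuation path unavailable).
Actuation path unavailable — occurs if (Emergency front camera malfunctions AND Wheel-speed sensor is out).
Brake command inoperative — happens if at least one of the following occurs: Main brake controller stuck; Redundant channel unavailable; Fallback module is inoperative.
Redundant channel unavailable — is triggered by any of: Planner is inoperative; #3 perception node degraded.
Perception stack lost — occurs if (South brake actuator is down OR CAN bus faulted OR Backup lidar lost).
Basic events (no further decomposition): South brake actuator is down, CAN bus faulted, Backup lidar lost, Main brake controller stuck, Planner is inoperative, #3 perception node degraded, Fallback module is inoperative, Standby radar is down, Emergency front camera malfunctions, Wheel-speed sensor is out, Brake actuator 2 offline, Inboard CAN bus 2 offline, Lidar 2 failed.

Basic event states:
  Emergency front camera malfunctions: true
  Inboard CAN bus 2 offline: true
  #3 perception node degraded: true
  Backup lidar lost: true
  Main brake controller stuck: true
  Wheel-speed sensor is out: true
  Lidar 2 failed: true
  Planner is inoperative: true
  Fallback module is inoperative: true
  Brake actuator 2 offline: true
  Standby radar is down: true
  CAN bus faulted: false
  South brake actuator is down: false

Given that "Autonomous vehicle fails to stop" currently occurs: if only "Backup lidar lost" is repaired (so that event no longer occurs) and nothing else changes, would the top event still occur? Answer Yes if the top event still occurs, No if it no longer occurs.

No

Counterfactual: set "Backup lidar lost" to not occurred.
Perception stack lost [OR]: South brake actuator is down=not, CAN bus faulted=not, Backup lidar lost=not → no input occurs → does not occur.
Redundant channel unavailable [OR]: Planner is inoperative=occurs, #3 perception node degraded=occurs → at least one input occurs → occurs.
Brake command inoperative [OR]: Main brake controller stuck=occurs, Redundant channel unavailable=occurs, Fallback module is inoperative=occurs → at least one input occurs → occurs.
Actuation path unavailable [AND]: Emergency front camera malfunctions=occurs, Wheel-speed sensor is out=occurs → all inputs occur → occurs.
Fallback branch inoperative [AND]: Standby radar is down=occurs, Actuation path unavailable=occurs → all inputs occur → occurs.
Planning chain lost [AND]: Brake actuator 2 offline=occurs, Inboard CAN bus 2 offline=occurs, Lidar 2 failed=occurs → all inputs occur → occurs.
Autonomous vehicle fails to stop [AND]: Perception stack lost=not, Brake command inoperative=occurs, Fallback branch inoperative=occurs, Planning chain lost=occurs → not all inputs occur → does not occur.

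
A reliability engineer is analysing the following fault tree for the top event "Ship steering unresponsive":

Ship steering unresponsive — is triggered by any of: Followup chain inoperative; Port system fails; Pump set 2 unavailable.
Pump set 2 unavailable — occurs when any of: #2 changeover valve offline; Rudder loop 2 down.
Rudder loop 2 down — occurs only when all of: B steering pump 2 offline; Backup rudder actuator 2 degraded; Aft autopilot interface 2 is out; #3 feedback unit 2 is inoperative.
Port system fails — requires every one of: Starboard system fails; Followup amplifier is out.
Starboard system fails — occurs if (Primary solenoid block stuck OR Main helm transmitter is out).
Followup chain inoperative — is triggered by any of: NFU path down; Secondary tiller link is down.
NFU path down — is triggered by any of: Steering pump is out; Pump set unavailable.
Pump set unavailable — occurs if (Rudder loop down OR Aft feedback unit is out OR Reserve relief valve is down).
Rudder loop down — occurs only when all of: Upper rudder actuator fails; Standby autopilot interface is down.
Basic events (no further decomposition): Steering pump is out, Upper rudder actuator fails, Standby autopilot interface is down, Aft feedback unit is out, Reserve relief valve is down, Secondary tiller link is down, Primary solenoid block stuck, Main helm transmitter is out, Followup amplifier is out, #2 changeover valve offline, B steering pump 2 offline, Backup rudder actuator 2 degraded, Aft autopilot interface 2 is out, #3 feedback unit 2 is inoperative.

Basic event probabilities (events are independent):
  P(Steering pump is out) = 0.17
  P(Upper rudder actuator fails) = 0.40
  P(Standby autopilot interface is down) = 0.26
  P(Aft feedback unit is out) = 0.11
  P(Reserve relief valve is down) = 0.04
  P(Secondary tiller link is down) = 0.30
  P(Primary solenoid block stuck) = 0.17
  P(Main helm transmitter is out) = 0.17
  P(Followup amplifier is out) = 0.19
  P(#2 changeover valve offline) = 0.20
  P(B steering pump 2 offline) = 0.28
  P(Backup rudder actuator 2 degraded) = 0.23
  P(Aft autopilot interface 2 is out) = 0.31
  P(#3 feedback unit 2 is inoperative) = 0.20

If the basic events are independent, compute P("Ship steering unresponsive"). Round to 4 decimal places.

0.6665

P(Rudder loop down) [AND] = 0.40 × 0.26 = 0.104000
P(Pump set unavailable) [OR] = 1 − (1−0.104000) × (1−0.11) × (1−0.04) = 0.234458
P(NFU path down) [OR] = 1 − (1−0.17) × (1−0.234458) = 0.364600
P(Followup chain inoperative) [OR] = 1 − (1−0.364600) × (1−0.30) = 0.555220
P(Starboard system fails) [OR] = 1 − (1−0.17) × (1−0.17) = 0.311100
P(Port system fails) [AND] = 0.311100 × 0.19 = 0.059109
P(Rudder loop 2 down) [AND] = 0.28 × 0.23 × 0.31 × 0.20 = 0.003993
P(Pump set 2 unavailable) [OR] = 1 − (1−0.20) × (1−0.003993) = 0.203194
P(Ship steering unresponsive) [OR] = 1 − (1−0.555220) × (1−0.059109) × (1−0.203194) = 0.666545
Rounded to 4 decimal places: P(Ship steering unresponsive) ≈ 0.6665.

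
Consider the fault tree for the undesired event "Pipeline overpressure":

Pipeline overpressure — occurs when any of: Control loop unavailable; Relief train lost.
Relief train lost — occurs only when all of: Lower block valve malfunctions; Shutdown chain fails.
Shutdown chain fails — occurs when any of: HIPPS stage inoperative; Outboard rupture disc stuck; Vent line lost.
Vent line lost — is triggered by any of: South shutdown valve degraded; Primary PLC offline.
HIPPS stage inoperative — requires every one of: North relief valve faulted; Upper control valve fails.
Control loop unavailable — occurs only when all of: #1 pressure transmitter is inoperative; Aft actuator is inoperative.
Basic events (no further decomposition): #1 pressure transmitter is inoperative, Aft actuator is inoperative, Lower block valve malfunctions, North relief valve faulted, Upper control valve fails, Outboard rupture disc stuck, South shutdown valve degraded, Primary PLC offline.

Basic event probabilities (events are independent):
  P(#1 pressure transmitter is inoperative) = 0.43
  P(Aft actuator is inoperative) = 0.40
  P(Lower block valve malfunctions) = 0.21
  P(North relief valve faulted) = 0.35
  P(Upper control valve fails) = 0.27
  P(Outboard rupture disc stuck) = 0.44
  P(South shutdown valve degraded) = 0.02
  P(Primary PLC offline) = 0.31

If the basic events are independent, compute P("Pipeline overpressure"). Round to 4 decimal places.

P(Control loop unavailable) [AND] = 0.43 × 0.40 = 0.172000
P(HIPPS stage inoperative) [AND] = 0.35 × 0.27 = 0.094500
P(Vent line lost) [OR] = 1 − (1−0.02) × (1−0.31) = 0.323800
P(Shutdown chain fails) [OR] = 1 − (1−0.094500) × (1−0.44) × (1−0.323800) = 0.657113
P(Relief train lost) [AND] = 0.21 × 0.657113 = 0.137994
P(Pipeline overpressure) [OR] = 1 − (1−0.172000) × (1−0.137994) = 0.286259
Rounded to 4 decimal places: P(Pipeline overpressure) ≈ 0.2863.

0.2863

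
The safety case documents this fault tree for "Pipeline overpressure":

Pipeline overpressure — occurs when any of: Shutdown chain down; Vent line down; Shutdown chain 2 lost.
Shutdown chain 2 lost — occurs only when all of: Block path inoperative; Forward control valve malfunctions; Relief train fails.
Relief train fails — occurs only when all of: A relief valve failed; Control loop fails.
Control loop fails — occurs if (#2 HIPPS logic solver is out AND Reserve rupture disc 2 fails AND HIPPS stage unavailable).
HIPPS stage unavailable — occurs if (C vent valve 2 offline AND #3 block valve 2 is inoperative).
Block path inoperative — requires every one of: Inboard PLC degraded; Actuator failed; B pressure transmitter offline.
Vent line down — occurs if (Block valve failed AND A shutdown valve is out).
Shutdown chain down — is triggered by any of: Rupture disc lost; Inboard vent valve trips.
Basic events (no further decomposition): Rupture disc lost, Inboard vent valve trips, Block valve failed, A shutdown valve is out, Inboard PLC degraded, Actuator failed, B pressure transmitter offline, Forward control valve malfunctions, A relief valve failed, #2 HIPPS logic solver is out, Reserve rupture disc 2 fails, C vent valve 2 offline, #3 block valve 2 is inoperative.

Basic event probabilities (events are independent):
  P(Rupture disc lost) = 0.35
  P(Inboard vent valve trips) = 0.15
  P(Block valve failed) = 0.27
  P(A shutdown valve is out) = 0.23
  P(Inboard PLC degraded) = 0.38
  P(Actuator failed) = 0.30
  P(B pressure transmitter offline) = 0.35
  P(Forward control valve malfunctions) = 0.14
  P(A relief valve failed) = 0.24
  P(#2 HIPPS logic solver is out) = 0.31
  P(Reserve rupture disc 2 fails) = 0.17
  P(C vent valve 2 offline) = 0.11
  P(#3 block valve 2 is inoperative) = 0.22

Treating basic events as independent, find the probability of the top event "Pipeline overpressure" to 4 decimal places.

P(Shutdown chain down) [OR] = 1 − (1−0.35) × (1−0.15) = 0.447500
P(Vent line down) [AND] = 0.27 × 0.23 = 0.062100
P(Block path inoperative) [AND] = 0.38 × 0.30 × 0.35 = 0.039900
P(HIPPS stage unavailable) [AND] = 0.11 × 0.22 = 0.024200
P(Control loop fails) [AND] = 0.31 × 0.17 × 0.024200 = 0.001275
P(Relief train fails) [AND] = 0.24 × 0.001275 = 0.000306
P(Shutdown chain 2 lost) [AND] = 0.039900 × 0.14 × 0.000306 = 0.000002
P(Pipeline overpressure) [OR] = 1 − (1−0.447500) × (1−0.062100) × (1−0.000002) = 0.481811
Rounded to 4 decimal places: P(Pipeline overpressure) ≈ 0.4818.

0.4818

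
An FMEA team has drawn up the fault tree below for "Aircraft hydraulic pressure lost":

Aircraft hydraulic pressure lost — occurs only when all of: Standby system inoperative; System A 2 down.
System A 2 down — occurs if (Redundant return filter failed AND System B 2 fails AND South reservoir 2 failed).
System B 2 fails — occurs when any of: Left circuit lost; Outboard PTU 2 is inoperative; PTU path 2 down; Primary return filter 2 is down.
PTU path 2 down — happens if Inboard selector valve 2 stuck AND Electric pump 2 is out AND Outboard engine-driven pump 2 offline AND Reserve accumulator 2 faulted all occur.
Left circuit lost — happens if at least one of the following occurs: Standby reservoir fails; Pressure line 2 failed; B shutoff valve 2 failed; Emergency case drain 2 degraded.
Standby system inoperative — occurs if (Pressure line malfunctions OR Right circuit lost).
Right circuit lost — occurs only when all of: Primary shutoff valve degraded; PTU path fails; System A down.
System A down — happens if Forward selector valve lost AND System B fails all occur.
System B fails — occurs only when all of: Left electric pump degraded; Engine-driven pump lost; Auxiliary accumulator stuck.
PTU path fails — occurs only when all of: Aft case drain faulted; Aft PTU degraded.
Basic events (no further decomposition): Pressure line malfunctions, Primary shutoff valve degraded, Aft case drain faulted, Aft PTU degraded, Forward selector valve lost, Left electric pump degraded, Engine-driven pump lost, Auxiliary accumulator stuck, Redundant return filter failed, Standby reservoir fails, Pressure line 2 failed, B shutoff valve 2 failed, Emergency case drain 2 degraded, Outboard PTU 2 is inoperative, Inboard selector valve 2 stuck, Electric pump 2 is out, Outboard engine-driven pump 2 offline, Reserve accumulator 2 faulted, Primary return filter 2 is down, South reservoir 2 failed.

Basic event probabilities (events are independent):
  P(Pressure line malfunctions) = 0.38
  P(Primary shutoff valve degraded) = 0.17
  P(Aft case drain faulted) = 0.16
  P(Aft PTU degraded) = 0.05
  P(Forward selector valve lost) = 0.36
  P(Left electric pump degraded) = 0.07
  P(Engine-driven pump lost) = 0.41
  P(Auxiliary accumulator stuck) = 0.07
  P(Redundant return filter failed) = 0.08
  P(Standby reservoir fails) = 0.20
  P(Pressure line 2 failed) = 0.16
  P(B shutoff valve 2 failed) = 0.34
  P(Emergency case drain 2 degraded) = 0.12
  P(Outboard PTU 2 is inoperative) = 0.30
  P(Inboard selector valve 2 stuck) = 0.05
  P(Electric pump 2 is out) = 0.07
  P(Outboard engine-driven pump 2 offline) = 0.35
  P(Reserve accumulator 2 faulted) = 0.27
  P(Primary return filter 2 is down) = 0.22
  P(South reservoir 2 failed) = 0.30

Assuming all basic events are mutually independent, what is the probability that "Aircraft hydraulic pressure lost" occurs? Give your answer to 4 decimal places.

0.0072

P(PTU path fails) [AND] = 0.16 × 0.05 = 0.008000
P(System B fails) [AND] = 0.07 × 0.41 × 0.07 = 0.002009
P(System A down) [AND] = 0.36 × 0.002009 = 0.000723
P(Right circuit lost) [AND] = 0.17 × 0.008000 × 0.000723 = 0.000001
P(Standby system inoperative) [OR] = 1 − (1−0.38) × (1−0.000001) = 0.380001
P(Left circuit lost) [OR] = 1 − (1−0.20) × (1−0.16) × (1−0.34) × (1−0.12) = 0.609702
P(PTU path 2 down) [AND] = 0.05 × 0.07 × 0.35 × 0.27 = 0.000331
P(System B 2 fails) [OR] = 1 − (1−0.609702) × (1−0.30) × (1−0.000331) × (1−0.22) = 0.786968
P(System A 2 down) [AND] = 0.08 × 0.786968 × 0.30 = 0.018887
P(Aircraft hydraulic pressure lost) [AND] = 0.380001 × 0.018887 = 0.007177
Rounded to 4 decimal places: P(Aircraft hydraulic pressure lost) ≈ 0.0072.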